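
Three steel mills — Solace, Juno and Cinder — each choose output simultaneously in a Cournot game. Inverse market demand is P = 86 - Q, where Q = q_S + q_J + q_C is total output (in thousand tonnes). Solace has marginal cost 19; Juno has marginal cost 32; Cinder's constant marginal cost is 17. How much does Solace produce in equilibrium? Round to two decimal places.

Solace's profit: π_S = (86 - Q)q_S - (19q_S). Setting ∂π_S/∂q_S = 0: 67 - 2q_S - (q_J + q_C) = 0.
Juno's first-order condition: 54 - 2q_J - (q_S + q_C) = 0.
Cinder's profit: π_C = (86 - Q)q_C - (17q_C). Setting ∂π_C/∂q_C = 0: 69 - 2q_C - (q_S + q_J) = 0.
Adding the 3 first-order conditions: 190 − 4Q = 0, so Q = 95/2.
Back-substituting: q_S = (67 − 95/2) = 39/2, q_J = (54 − 95/2) = 13/2, q_C = (69 − 95/2) = 43/2.

19.50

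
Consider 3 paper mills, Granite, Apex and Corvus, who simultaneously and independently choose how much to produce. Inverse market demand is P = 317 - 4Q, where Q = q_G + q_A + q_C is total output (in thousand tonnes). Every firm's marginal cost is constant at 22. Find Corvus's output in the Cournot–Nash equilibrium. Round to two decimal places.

Each firm earns π_i = (317 - 4Q)q_i - 22q_i.
Setting ∂π_i/∂q_i = 0 with rivals' quantities fixed: 295 - 8q_i - 4·Σ_{j≠i} q_j = 0.
By symmetry each firm produces the same amount; substituting Σ_{j≠i} q_j = 2q_i yields q_i = 295/16.

18.44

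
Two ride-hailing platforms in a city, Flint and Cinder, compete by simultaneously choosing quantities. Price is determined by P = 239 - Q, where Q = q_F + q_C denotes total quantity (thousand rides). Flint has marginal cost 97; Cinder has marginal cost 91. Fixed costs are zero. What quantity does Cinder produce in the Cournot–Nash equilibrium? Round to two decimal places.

51.33

Flint's profit: π_F = (239 - Q)q_F - (97q_F). Setting ∂π_F/∂q_F = 0: 142 - 2q_F - (q_C) = 0.
Cinder's first-order condition: 148 - 2q_C - (q_F) = 0.
Rearranging gives the reaction functions q_F = (142 - q_C)/2 and q_C = (148 - q_F)/2.
Solving the pair: q_F = 136/3, q_C = 154/3.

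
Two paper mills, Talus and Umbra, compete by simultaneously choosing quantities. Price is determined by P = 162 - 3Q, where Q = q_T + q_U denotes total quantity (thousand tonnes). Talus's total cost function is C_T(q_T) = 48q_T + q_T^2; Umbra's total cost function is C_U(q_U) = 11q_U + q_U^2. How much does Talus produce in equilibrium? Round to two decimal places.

8.35

Talus's profit: π_T = (162 - 3Q)q_T - (48q_T + q_T²). Setting ∂π_T/∂q_T = 0: 114 - 8q_T - 3(q_U) = 0.
Umbra's first-order condition: 151 - 8q_U - 3(q_T) = 0.
Rearranging gives the reaction functions q_T = (114 - 3q_U)/8 and q_U = (151 - 3q_T)/8.
Solving the pair: q_T = 459/55, q_U = 866/55.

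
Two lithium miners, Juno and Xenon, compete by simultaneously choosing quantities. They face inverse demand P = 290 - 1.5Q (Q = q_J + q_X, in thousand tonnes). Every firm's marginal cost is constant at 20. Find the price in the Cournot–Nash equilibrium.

Each firm earns π_i = (290 - 1.5Q)q_i - 20q_i.
First-order condition (treating rivals' output as given): 270 - 3q_i - (3/2)q_j = 0.
With identical firms every q_j equals q_i, so q_j = q_i and 270 = (9/2)q_i, giving q_i = 60.
Total output Q = 120, so price P = 290 - (3/2)·120 = 110.

110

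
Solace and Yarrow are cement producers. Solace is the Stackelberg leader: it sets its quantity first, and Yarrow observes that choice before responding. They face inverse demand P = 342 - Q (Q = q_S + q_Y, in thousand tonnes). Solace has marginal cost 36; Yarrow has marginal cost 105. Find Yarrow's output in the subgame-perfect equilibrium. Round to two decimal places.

24.75

Solve by backward induction. Given q_S, the follower Yarrow maximises π_Y = (342 - q_S - q_Y)q_Y - 105q_Y.
∂π_Y/∂q_Y = 237 - q_S - 2q_Y = 0 gives the reaction function q_Y = (237 - q_S)/2.
Solace substitutes q_Y(q_S) into its own profit: π_S = q_S(342 - q_S - (237 - q_S)/2) - 36q_S = (447/2 - (1/2)q_S)q_S - 36q_S.
Leader FOC: 375/2 - q_S = 0, so q_S = 375/2.
Then q_Y = (237 - 375/2)/2 = 99/4.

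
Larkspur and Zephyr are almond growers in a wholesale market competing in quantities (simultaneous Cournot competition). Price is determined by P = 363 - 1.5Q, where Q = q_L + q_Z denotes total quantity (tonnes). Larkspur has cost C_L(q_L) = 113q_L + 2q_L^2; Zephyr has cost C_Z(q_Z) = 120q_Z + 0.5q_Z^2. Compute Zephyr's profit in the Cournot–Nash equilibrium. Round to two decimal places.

5303.50

Larkspur's profit: π_L = (363 - 1.5Q)q_L - (113q_L + 2q_L²). Setting ∂π_L/∂q_L = 0: 250 - 7q_L - (3/2)(q_Z) = 0.
Zephyr's first-order condition: 243 - 4q_Z - (3/2)(q_L) = 0.
Best responses: q_L = (250 - (3/2)q_Z)/7, q_Z = (243 - (3/2)q_L)/4.
Solving the pair: q_L = 24.6796, q_Z = 51.4951.
Price P = 363 - (3/2)·76.1748 = 248.7379.
Zephyr's profit: 248.7379·51.4951 - 120·51.4951 - (1/2)·51.4951² = 5303.5000.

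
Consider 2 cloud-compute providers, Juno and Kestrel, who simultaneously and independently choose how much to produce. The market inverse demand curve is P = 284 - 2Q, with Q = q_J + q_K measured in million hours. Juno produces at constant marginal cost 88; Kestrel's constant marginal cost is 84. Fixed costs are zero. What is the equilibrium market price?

Juno's profit: π_J = (284 - 2Q)q_J - (88q_J). Setting ∂π_J/∂q_J = 0: 196 - 4q_J - 2(q_K) = 0.
Kestrel's first-order condition: 200 - 4q_K - 2(q_J) = 0.
So q_J = (196 - 2q_K)/4 and q_K = (200 - 2q_J)/4.
Substituting one into the other gives q_J = 32 and q_K = 34.
Total output Q = 66, so price P = 284 - 2·66 = 152.

152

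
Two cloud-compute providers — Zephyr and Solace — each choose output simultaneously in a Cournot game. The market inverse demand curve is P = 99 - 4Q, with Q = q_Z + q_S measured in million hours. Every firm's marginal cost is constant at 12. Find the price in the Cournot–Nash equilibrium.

41

A representative firm's profit is π_i = q_i(99 - 4Q) - 12q_i.
Setting ∂π_i/∂q_i = 0 with rivals' quantities fixed: 87 - 8q_i - 4q_j = 0.
By symmetry each firm produces the same amount; substituting q_j = q_i yields q_i = 87/12 = 29/4.
Total output Q = 29/2, so price P = 99 - 4·(29/2) = 41.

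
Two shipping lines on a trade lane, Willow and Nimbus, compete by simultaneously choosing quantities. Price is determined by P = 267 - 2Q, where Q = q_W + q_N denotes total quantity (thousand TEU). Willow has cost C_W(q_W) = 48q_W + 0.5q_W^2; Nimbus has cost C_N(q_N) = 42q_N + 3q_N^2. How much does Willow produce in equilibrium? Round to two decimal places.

37.83

Willow's profit: π_W = (267 - 2Q)q_W - (48q_W + (1/2)q_W²). Setting ∂π_W/∂q_W = 0: 219 - 5q_W - 2(q_N) = 0.
Nimbus's first-order condition: 225 - 10q_N - 2(q_W) = 0.
Rearranging gives the reaction functions q_W = (219 - 2q_N)/5 and q_N = (225 - 2q_W)/10.
Substituting one into the other gives q_W = 870/23 and q_N = 687/46.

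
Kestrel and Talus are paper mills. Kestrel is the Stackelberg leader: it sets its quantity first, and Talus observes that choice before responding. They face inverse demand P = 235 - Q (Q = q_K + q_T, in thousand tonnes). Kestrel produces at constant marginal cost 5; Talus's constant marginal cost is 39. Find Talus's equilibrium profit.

1024

The follower Talus best-responds to any q_K: π_T = (235 - Q)q_T - 39q_T.
Follower FOC: 196 - q_K - 2q_T = 0, so q_T(q_K) = (196 - q_K)/2.
The leader anticipates this reaction. Substituting into P = 235 - Q gives P = 137 - (1/2)q_K, so π_K = (137 - (1/2)q_K)q_K - 5q_K.
The leader's first-order condition 132 - q_K = 0 yields q_K = 132.
Then q_T = (196 - 132)/2 = 32.
Price P = 235 - 164 = 71.
Talus's profit: (71 - 39)·32 = 1024.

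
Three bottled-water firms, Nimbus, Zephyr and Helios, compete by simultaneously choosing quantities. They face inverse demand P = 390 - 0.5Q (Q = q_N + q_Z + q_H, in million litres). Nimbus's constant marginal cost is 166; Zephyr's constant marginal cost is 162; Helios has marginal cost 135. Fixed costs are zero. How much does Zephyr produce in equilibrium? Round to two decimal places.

Nimbus's profit: π_N = (390 - 0.5Q)q_N - (166q_N). Setting ∂π_N/∂q_N = 0: 224 - q_N - (1/2)(q_Z + q_H) = 0.
Zephyr's profit: π_Z = (390 - 0.5Q)q_Z - (162q_Z). Setting ∂π_Z/∂q_Z = 0: 228 - q_Z - (1/2)(q_N + q_H) = 0.
Helios's first-order condition: 255 - q_H - (1/2)(q_N + q_Z) = 0.
Adding the 3 conditions: 707 − Q − Q = 0, i.e. Q = 707/2.
Back-substituting: q_N = (224 − 707/4)/(1/2) = 189/2, q_Z = (228 − 707/4)/(1/2) = 205/2, q_H = (255 − 707/4)/(1/2) = 313/2.

102.50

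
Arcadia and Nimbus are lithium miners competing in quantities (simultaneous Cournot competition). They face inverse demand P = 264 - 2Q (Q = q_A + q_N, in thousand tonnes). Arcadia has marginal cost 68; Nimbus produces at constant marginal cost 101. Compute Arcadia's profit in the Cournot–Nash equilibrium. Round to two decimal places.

Arcadia's profit: π_A = (264 - 2Q)q_A - (68q_A). Setting ∂π_A/∂q_A = 0: 196 - 4q_A - 2(q_N) = 0.
Nimbus's profit: π_N = (264 - 2Q)q_N - (101q_N). Setting ∂π_N/∂q_N = 0: 163 - 4q_N - 2(q_A) = 0.
Rearranging gives the reaction functions q_A = (196 - 2q_N)/4 and q_N = (163 - 2q_A)/4.
Solving the pair: q_A = 229/6, q_N = 65/3.
Price P = 264 - 2·(359/6) = 433/3.
Arcadia's profit: (433/3 - 68)·(229/6) = 2913.3889.

2913.39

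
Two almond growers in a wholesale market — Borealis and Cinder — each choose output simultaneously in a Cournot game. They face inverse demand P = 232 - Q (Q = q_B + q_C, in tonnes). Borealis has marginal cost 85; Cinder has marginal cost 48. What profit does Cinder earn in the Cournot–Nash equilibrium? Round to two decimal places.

Borealis's profit: π_B = (232 - Q)q_B - (85q_B). Setting ∂π_B/∂q_B = 0: 147 - 2q_B - (q_C) = 0.
Cinder's first-order condition: 184 - 2q_C - (q_B) = 0.
Rearranging gives the reaction functions q_B = (147 - q_C)/2 and q_C = (184 - q_B)/2.
Solving the pair: q_B = 110/3, q_C = 221/3.
Price P = 232 - 331/3 = 365/3.
Cinder's profit: (365/3 - 48)·(221/3) = 5426.7778.

5426.78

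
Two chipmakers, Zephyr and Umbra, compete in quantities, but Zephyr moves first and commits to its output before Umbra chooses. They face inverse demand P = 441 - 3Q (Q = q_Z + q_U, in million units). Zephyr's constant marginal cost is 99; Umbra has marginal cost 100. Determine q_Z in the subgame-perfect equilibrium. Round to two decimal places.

The follower Umbra best-responds to any q_Z: π_U = (441 - 3Q)q_U - 100q_U.
Setting the follower's marginal profit to zero, 341 - 3q_Z - 6q_U = 0, i.e. q_U = (341 - 3q_Z)/6.
The leader anticipates this reaction. Substituting into P = 441 - 3Q gives P = 541/2 - (3/2)q_Z, so π_Z = (541/2 - (3/2)q_Z)q_Z - 99q_Z.
The leader's first-order condition 343/2 - 3q_Z = 0 yields q_Z = 343/6.
Then q_U = (341 - 3·(343/6))/6 = 113/4.

57.17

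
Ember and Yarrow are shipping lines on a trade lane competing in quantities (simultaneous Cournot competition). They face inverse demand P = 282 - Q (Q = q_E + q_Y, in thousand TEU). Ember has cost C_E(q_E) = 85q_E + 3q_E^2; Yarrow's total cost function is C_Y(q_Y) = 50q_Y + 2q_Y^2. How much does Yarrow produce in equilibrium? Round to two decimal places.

35.30

Ember's profit: π_E = (282 - Q)q_E - (85q_E + 3q_E²). Setting ∂π_E/∂q_E = 0: 197 - 8q_E - (q_Y) = 0.
Yarrow's profit: π_Y = (282 - Q)q_Y - (50q_Y + 2q_Y²). Setting ∂π_Y/∂q_Y = 0: 232 - 6q_Y - (q_E) = 0.
So q_E = (197 - q_Y)/8 and q_Y = (232 - q_E)/6.
Solving the pair: q_E = 950/47, q_Y = 1659/47.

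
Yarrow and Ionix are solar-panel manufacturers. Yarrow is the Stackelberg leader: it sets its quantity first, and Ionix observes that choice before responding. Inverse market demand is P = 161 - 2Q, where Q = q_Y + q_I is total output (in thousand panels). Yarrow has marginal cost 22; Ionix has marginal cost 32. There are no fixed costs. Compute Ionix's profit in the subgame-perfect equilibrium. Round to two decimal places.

371.28

The follower Ionix best-responds to any q_Y: π_I = (161 - 2Q)q_I - 32q_I.
∂π_I/∂q_I = 129 - 2q_Y - 4q_I = 0 gives the reaction function q_I = (129 - 2q_Y)/4.
The leader anticipates this reaction. Substituting into P = 161 - 2Q gives P = 193/2 - q_Y, so π_Y = (193/2 - q_Y)q_Y - 22q_Y.
Maximising: ∂π_Y/∂q_Y = 149/2 - 2q_Y = 0, giving q_Y = 149/4.
Then q_I = (129 - 2·(149/4))/4 = 109/8.
Price P = 161 - 2·(407/8) = 237/4.
Ionix's profit: (237/4 - 32)·(109/8) = 371.2813.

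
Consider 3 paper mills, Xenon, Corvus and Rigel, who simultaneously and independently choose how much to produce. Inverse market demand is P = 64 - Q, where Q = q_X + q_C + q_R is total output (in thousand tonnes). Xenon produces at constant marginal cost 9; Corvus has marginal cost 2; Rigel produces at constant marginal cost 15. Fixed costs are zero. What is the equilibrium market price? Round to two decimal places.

22.50

Xenon's profit: π_X = (64 - Q)q_X - (9q_X). Setting ∂π_X/∂q_X = 0: 55 - 2q_X - (q_C + q_R) = 0.
Corvus's profit: π_C = (64 - Q)q_C - (2q_C). Setting ∂π_C/∂q_C = 0: 62 - 2q_C - (q_X + q_R) = 0.
Rigel's first-order condition: 49 - 2q_R - (q_X + q_C) = 0.
Adding the 3 conditions: 166 − 2Q − 2Q = 0, i.e. Q = 83/2.
Back-substituting: q_X = (55 − 83/2) = 27/2, q_C = (62 − 83/2) = 41/2, q_R = (49 − 83/2) = 15/2.
Total output Q = 83/2, so price P = 64 - 83/2 = 45/2.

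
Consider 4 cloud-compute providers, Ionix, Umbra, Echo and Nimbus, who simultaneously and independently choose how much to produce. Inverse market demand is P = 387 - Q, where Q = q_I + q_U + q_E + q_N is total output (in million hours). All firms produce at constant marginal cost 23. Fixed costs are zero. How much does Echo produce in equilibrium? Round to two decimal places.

72.80

Each firm earns π_i = (387 - Q)q_i - 23q_i.
Setting ∂π_i/∂q_i = 0 with rivals' quantities fixed: 364 - 2q_i - Σ_{j≠i} q_j = 0.
By symmetry each firm produces the same amount; substituting Σ_{j≠i} q_j = 3q_i yields q_i = 364/5.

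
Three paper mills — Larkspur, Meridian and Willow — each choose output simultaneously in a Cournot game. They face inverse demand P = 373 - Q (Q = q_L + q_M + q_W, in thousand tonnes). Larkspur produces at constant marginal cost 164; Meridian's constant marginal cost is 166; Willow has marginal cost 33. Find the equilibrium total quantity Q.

Larkspur's profit: π_L = (373 - Q)q_L - (164q_L). Setting ∂π_L/∂q_L = 0: 209 - 2q_L - (q_M + q_W) = 0.
Meridian's profit: π_M = (373 - Q)q_M - (166q_M). Setting ∂π_M/∂q_M = 0: 207 - 2q_M - (q_L + q_W) = 0.
Willow's profit: π_W = (373 - Q)q_W - (33q_W). Setting ∂π_W/∂q_W = 0: 340 - 2q_W - (q_L + q_M) = 0.
Summing all 3 equations gives 756 − 4Q = 0, hence Q = 189.
Back-substituting: q_L = (209 − 189) = 20, q_M = (207 − 189) = 18, q_W = (340 − 189) = 151.
Total output Q = 20 + 18 + 151 = 189.

189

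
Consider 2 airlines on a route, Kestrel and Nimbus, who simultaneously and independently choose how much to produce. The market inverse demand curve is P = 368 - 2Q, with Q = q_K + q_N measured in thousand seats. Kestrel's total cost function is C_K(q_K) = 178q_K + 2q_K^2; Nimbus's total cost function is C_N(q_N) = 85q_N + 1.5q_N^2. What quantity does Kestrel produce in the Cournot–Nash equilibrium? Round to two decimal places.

Kestrel's profit: π_K = (368 - 2Q)q_K - (178q_K + 2q_K²). Setting ∂π_K/∂q_K = 0: 190 - 8q_K - 2(q_N) = 0.
Nimbus's profit: π_N = (368 - 2Q)q_N - (85q_N + (3/2)q_N²). Setting ∂π_N/∂q_N = 0: 283 - 7q_N - 2(q_K) = 0.
Best responses: q_K = (190 - 2q_N)/8, q_N = (283 - 2q_K)/7.
Solving the pair: q_K = 191/13, q_N = 471/13.

14.69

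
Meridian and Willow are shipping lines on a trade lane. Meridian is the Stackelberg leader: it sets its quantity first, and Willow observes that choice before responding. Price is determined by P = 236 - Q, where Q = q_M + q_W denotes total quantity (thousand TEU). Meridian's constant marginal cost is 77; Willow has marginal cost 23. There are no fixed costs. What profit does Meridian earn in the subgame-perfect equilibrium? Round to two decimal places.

The follower Willow best-responds to any q_M: π_W = (236 - Q)q_W - 23q_W.
Follower FOC: 213 - q_M - 2q_W = 0, so q_W(q_M) = (213 - q_M)/2.
The leader anticipates this reaction. Substituting into P = 236 - Q gives P = 259/2 - (1/2)q_M, so π_M = (259/2 - (1/2)q_M)q_M - 77q_M.
The leader's first-order condition 105/2 - q_M = 0 yields q_M = 105/2.
Then q_W = (213 - 105/2)/2 = 321/4.
Price P = 236 - 531/4 = 413/4.
Meridian's profit: (413/4 - 77)·(105/2) = 1378.1250.

1378.13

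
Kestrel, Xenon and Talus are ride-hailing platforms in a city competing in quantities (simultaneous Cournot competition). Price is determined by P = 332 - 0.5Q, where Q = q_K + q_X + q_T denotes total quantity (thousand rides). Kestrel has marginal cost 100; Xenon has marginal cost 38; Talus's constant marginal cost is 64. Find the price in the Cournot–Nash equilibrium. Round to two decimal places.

133.50

Kestrel's profit: π_K = (332 - 0.5Q)q_K - (100q_K). Setting ∂π_K/∂q_K = 0: 232 - q_K - (1/2)(q_X + q_T) = 0.
Xenon's first-order condition: 294 - q_X - (1/2)(q_K + q_T) = 0.
Talus's profit: π_T = (332 - 0.5Q)q_T - (64q_T). Setting ∂π_T/∂q_T = 0: 268 - q_T - (1/2)(q_K + q_X) = 0.
Adding the 3 conditions: 794 − Q − Q = 0, i.e. Q = 397.
Back-substituting: q_K = (232 − 397/2)/(1/2) = 67, q_X = (294 − 397/2)/(1/2) = 191, q_T = (268 − 397/2)/(1/2) = 139.
Total output Q = 397, so price P = 332 - (1/2)·397 = 267/2.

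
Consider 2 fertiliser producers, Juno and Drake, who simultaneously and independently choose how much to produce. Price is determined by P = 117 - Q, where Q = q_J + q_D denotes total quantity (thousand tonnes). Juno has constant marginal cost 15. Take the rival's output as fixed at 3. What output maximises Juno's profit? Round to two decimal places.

49.50

With the rival's output fixed at 3, Juno's profit is π_J = (117 - 3 - q_J)q_J - (15q_J) = (114 - q_J)q_J - (15q_J).
∂π_J/∂q_J = 99 - 2q_J = 0, so q_J = 99/2.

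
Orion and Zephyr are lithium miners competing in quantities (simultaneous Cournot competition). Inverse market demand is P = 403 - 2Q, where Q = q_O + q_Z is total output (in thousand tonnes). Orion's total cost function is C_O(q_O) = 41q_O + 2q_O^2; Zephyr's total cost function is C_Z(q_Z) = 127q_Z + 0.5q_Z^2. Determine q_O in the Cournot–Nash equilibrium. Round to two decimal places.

Orion's profit: π_O = (403 - 2Q)q_O - (41q_O + 2q_O²). Setting ∂π_O/∂q_O = 0: 362 - 8q_O - 2(q_Z) = 0.
Zephyr's first-order condition: 276 - 5q_Z - 2(q_O) = 0.
Rearranging gives the reaction functions q_O = (362 - 2q_Z)/8 and q_Z = (276 - 2q_O)/5.
Substituting one into the other gives q_O = 629/18 and q_Z = 371/9.

34.94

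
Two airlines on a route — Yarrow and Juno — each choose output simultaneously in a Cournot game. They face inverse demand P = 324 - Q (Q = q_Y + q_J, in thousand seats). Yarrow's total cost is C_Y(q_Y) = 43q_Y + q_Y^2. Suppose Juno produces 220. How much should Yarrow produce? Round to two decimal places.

With the rival's output fixed at 220, Yarrow's profit is π_Y = (324 - 220 - q_Y)q_Y - (43q_Y + q_Y²) = (104 - q_Y)q_Y - (43q_Y + q_Y²).
∂π_Y/∂q_Y = 61 - 4q_Y = 0, so q_Y = 61/4.

15.25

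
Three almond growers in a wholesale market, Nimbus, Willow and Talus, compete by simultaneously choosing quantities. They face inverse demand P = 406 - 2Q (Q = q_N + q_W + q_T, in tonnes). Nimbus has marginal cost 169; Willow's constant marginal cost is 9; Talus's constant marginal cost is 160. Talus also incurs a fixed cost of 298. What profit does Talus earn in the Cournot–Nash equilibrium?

40

Nimbus's profit: π_N = (406 - 2Q)q_N - (169q_N). Setting ∂π_N/∂q_N = 0: 237 - 4q_N - 2(q_W + q_T) = 0.
Willow's first-order condition: 397 - 4q_W - 2(q_N + q_T) = 0.
Talus's profit: π_T = (406 - 2Q)q_T - (160q_T). Setting ∂π_T/∂q_T = 0: 246 - 4q_T - 2(q_N + q_W) = 0.
Summing all 3 equations gives 880 − 8Q = 0, hence Q = 110.
Back-substituting: q_N = (237 − 220)/2 = 17/2, q_W = (397 − 220)/2 = 177/2, q_T = (246 − 220)/2 = 13.
Price P = 406 - 2·110 = 186.
Talus's profit: (186 - 160)·13 - 298 = 40.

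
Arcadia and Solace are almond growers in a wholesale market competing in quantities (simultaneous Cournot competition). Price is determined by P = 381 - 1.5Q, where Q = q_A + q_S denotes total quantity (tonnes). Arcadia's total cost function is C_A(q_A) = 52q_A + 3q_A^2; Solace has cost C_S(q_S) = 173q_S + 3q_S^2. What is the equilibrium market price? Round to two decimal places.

304.29

Arcadia's profit: π_A = (381 - 1.5Q)q_A - (52q_A + 3q_A²). Setting ∂π_A/∂q_A = 0: 329 - 9q_A - (3/2)(q_S) = 0.
Solace's first-order condition: 208 - 9q_S - (3/2)(q_A) = 0.
Best responses: q_A = (329 - (3/2)q_S)/9, q_S = (208 - (3/2)q_A)/9.
Substituting one into the other gives q_A = 33.6381 and q_S = 1838/105.
Total output Q = 358/7, so price P = 381 - (3/2)·(358/7) = 304.2857.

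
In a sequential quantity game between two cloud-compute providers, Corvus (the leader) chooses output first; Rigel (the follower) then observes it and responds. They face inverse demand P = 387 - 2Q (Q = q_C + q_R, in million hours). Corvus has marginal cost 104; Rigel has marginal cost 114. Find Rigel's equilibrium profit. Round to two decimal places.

2000.28

Solve by backward induction. Given q_C, the follower Rigel maximises π_R = (387 - 2q_C - 2q_R)q_R - 114q_R.
∂π_R/∂q_R = 273 - 2q_C - 4q_R = 0 gives the reaction function q_R = (273 - 2q_C)/4.
The leader anticipates this reaction. Substituting into P = 387 - 2Q gives P = 501/2 - q_C, so π_C = (501/2 - q_C)q_C - 104q_C.
The leader's first-order condition 293/2 - 2q_C = 0 yields q_C = 293/4.
Then q_R = (273 - 2·(293/4))/4 = 253/8.
Price P = 387 - 2·(839/8) = 709/4.
Rigel's profit: (709/4 - 114)·(253/8) = 2000.2813.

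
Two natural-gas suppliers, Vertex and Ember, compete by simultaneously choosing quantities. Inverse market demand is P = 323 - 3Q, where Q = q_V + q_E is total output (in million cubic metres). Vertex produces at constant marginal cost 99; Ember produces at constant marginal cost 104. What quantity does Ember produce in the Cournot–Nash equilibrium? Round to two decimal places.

23.78

Vertex's profit: π_V = (323 - 3Q)q_V - (99q_V). Setting ∂π_V/∂q_V = 0: 224 - 6q_V - 3(q_E) = 0.
Ember's profit: π_E = (323 - 3Q)q_E - (104q_E). Setting ∂π_E/∂q_E = 0: 219 - 6q_E - 3(q_V) = 0.
Best responses: q_V = (224 - 3q_E)/6, q_E = (219 - 3q_V)/6.
Solving the pair: q_V = 229/9, q_E = 214/9.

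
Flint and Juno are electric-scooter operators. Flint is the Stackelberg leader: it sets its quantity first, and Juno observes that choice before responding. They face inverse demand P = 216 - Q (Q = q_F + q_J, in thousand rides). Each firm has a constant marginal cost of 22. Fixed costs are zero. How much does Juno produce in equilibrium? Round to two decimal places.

48.50

Solve by backward induction. Given q_F, the follower Juno maximises π_J = (216 - q_F - q_J)q_J - 22q_J.
∂π_J/∂q_J = 194 - q_F - 2q_J = 0 gives the reaction function q_J = (194 - q_F)/2.
The leader anticipates this reaction. Substituting into P = 216 - Q gives P = 119 - (1/2)q_F, so π_F = (119 - (1/2)q_F)q_F - 22q_F.
The leader's first-order condition 97 - q_F = 0 yields q_F = 97.
Then q_J = (194 - 97)/2 = 97/2.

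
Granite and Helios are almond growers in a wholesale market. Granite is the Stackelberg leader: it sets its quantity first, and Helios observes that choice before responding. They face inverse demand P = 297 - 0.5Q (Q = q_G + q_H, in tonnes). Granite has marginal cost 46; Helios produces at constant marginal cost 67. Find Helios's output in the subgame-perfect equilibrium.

94

The follower Helios best-responds to any q_G: π_H = (297 - 0.5Q)q_H - 67q_H.
Setting the follower's marginal profit to zero, 230 - (1/2)q_G - q_H = 0, i.e. q_H = (230 - (1/2)q_G).
The leader anticipates this reaction. Substituting into P = 297 - 0.5Q gives P = 182 - (1/4)q_G, so π_G = (182 - (1/4)q_G)q_G - 46q_G.
Maximising: ∂π_G/∂q_G = 136 - (1/2)q_G = 0, giving q_G = 272.
Then q_H = (230 - (1/2)·272) = 94.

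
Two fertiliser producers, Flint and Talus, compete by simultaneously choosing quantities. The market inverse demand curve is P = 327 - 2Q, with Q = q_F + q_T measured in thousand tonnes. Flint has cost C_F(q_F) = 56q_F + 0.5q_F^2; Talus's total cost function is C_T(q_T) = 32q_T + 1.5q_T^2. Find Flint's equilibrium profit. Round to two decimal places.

4443.94

Flint's profit: π_F = (327 - 2Q)q_F - (56q_F + (1/2)q_F²). Setting ∂π_F/∂q_F = 0: 271 - 5q_F - 2(q_T) = 0.
Talus's first-order condition: 295 - 7q_T - 2(q_F) = 0.
So q_F = (271 - 2q_T)/5 and q_T = (295 - 2q_F)/7.
Solving the pair: q_F = 1307/31, q_T = 933/31.
Price P = 327 - 2·72.2581 = 182.4839.
Flint's profit: 182.4839·(1307/31) - 56·(1307/31) - (1/2)(1307/31)² = 4443.9360.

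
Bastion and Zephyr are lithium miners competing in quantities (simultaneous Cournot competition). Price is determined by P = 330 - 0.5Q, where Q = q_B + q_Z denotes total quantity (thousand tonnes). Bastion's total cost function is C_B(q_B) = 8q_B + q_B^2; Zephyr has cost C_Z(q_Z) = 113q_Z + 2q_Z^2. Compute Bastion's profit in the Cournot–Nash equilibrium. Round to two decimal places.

15543.82

Bastion's profit: π_B = (330 - 0.5Q)q_B - (8q_B + q_B²). Setting ∂π_B/∂q_B = 0: 322 - 3q_B - (1/2)(q_Z) = 0.
Zephyr's profit: π_Z = (330 - 0.5Q)q_Z - (113q_Z + 2q_Z²). Setting ∂π_Z/∂q_Z = 0: 217 - 5q_Z - (1/2)(q_B) = 0.
Rearranging gives the reaction functions q_B = (322 - (1/2)q_Z)/3 and q_Z = (217 - (1/2)q_B)/5.
Substituting one into the other gives q_B = 101.7966 and q_Z = 1960/59.
Price P = 330 - (1/2)·135.0169 = 262.4915.
Bastion's profit: 262.4915·101.7966 - 8·101.7966 - 101.7966² = 15543.8248.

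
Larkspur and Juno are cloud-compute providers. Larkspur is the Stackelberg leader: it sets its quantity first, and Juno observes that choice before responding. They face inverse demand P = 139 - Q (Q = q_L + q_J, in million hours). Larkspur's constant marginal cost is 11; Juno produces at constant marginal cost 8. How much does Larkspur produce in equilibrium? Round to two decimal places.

Solve by backward induction. Given q_L, the follower Juno maximises π_J = (139 - q_L - q_J)q_J - 8q_J.
∂π_J/∂q_J = 131 - q_L - 2q_J = 0 gives the reaction function q_J = (131 - q_L)/2.
Larkspur substitutes q_J(q_L) into its own profit: π_L = q_L(139 - q_L - (131 - q_L)/2) - 11q_L = (147/2 - (1/2)q_L)q_L - 11q_L.
Maximising: ∂π_L/∂q_L = 125/2 - q_L = 0, giving q_L = 125/2.
Then q_J = (131 - 125/2)/2 = 137/4.

62.50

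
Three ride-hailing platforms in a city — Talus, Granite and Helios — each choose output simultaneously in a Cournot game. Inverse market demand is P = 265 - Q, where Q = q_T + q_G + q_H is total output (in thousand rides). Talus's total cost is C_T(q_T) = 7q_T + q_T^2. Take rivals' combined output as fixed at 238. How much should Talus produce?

With rivals' combined output fixed at 238, Talus's profit is π_T = (265 - 238 - q_T)q_T - (7q_T + q_T²) = (27 - q_T)q_T - (7q_T + q_T²).
∂π_T/∂q_T = 20 - 4q_T = 0, so q_T = 5.

5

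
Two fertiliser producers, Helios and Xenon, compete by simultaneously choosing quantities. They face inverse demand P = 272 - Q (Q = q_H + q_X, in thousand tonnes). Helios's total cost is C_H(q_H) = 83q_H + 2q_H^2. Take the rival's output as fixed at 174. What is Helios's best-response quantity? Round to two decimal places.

2.50

With the rival's output fixed at 174, Helios's profit is π_H = (272 - 174 - q_H)q_H - (83q_H + 2q_H²) = (98 - q_H)q_H - (83q_H + 2q_H²).
∂π_H/∂q_H = 15 - 6q_H = 0, so q_H = 5/2.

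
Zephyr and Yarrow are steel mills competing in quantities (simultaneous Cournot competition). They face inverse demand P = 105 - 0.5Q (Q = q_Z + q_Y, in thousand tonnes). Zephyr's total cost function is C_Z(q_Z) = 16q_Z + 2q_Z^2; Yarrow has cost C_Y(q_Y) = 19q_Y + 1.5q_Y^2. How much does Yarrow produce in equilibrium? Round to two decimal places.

Zephyr's profit: π_Z = (105 - 0.5Q)q_Z - (16q_Z + 2q_Z²). Setting ∂π_Z/∂q_Z = 0: 89 - 5q_Z - (1/2)(q_Y) = 0.
Yarrow's profit: π_Y = (105 - 0.5Q)q_Y - (19q_Y + (3/2)q_Y²). Setting ∂π_Y/∂q_Y = 0: 86 - 4q_Y - (1/2)(q_Z) = 0.
Rearranging gives the reaction functions q_Z = (89 - (1/2)q_Y)/5 and q_Y = (86 - (1/2)q_Z)/4.
Substituting one into the other gives q_Z = 1252/79 and q_Y = 1542/79.

19.52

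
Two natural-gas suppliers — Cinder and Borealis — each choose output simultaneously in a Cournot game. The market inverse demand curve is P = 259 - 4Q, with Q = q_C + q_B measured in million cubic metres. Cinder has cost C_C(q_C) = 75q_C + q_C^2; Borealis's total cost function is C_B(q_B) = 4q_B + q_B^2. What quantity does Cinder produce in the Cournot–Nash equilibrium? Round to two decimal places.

9.76

Cinder's profit: π_C = (259 - 4Q)q_C - (75q_C + q_C²). Setting ∂π_C/∂q_C = 0: 184 - 10q_C - 4(q_B) = 0.
Borealis's first-order condition: 255 - 10q_B - 4(q_C) = 0.
Rearranging gives the reaction functions q_C = (184 - 4q_B)/10 and q_B = (255 - 4q_C)/10.
Solving the pair: q_C = 205/21, q_B = 907/42.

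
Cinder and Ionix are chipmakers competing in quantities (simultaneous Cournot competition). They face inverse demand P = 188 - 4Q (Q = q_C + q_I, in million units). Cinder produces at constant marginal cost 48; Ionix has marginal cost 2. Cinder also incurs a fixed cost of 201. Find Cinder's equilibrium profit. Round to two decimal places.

44.44

Cinder's profit: π_C = (188 - 4Q)q_C - (48q_C). Setting ∂π_C/∂q_C = 0: 140 - 8q_C - 4(q_I) = 0.
Ionix's first-order condition: 186 - 8q_I - 4(q_C) = 0.
So q_C = (140 - 4q_I)/8 and q_I = (186 - 4q_C)/8.
Substituting one into the other gives q_C = 47/6 and q_I = 58/3.
Price P = 188 - 4·(163/6) = 238/3.
Cinder's profit: (238/3 - 48)·(47/6) - 201 = 400/9.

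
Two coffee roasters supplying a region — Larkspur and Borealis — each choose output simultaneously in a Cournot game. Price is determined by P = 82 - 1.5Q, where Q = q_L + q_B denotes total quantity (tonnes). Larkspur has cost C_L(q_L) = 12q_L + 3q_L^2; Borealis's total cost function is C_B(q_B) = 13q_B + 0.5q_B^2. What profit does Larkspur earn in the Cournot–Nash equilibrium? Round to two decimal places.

Larkspur's profit: π_L = (82 - 1.5Q)q_L - (12q_L + 3q_L²). Setting ∂π_L/∂q_L = 0: 70 - 9q_L - (3/2)(q_B) = 0.
Borealis's first-order condition: 69 - 4q_B - (3/2)(q_L) = 0.
Best responses: q_L = (70 - (3/2)q_B)/9, q_B = (69 - (3/2)q_L)/4.
Substituting one into the other gives q_L = 706/135 and q_B = 688/45.
Price P = 82 - (3/2)·(554/27) = 461/9.
Larkspur's profit: (461/9)·(706/135) - 12·(706/135) - 3(706/135)² = 123.0706.

123.07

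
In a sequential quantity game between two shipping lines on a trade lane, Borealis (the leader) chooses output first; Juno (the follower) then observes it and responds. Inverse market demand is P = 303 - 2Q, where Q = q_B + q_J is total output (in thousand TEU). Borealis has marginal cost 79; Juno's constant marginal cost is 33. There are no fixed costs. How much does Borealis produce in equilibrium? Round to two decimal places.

Solve by backward induction. Given q_B, the follower Juno maximises π_J = (303 - 2q_B - 2q_J)q_J - 33q_J.
Setting the follower's marginal profit to zero, 270 - 2q_B - 4q_J = 0, i.e. q_J = (270 - 2q_B)/4.
The leader anticipates this reaction. Substituting into P = 303 - 2Q gives P = 168 - q_B, so π_B = (168 - q_B)q_B - 79q_B.
Leader FOC: 89 - 2q_B = 0, so q_B = 89/2.
Then q_J = (270 - 2·(89/2))/4 = 181/4.

44.50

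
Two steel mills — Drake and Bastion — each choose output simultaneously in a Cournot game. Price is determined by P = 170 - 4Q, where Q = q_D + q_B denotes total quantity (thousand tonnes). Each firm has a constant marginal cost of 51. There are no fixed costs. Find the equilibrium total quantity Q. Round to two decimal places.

A representative firm's profit is π_i = q_i(170 - 4Q) - 51q_i.
First-order condition (treating rivals' output as given): 119 - 8q_i - 4q_j = 0.
With identical firms every q_j equals q_i, so q_j = q_i and 119 = 12q_i, giving q_i = 119/12.
Total output Q = 119/12 + 119/12 = 119/6.

19.83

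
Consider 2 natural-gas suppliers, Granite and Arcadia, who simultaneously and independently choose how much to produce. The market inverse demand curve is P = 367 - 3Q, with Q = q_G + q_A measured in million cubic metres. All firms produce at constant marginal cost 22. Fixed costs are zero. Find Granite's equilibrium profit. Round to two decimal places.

4408.33

Each firm earns π_i = (367 - 3Q)q_i - 22q_i.
First-order condition (treating rivals' output as given): 345 - 6q_i - 3q_j = 0.
With identical firms every q_j equals q_i, so q_j = q_i and 345 = 9q_i, giving q_i = 115/3.
Price P = 367 - 3·(230/3) = 137.
Granite's profit: (137 - 22)·(115/3) = 4408.3333.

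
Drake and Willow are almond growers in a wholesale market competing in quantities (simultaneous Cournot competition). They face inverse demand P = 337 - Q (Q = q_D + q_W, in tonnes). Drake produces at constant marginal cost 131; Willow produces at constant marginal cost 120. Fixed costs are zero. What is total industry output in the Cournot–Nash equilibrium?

Drake's profit: π_D = (337 - Q)q_D - (131q_D). Setting ∂π_D/∂q_D = 0: 206 - 2q_D - (q_W) = 0.
Willow's profit: π_W = (337 - Q)q_W - (120q_W). Setting ∂π_W/∂q_W = 0: 217 - 2q_W - (q_D) = 0.
Rearranging gives the reaction functions q_D = (206 - q_W)/2 and q_W = (217 - q_D)/2.
Solving the pair: q_D = 65, q_W = 76.
Total output Q = 65 + 76 = 141.

141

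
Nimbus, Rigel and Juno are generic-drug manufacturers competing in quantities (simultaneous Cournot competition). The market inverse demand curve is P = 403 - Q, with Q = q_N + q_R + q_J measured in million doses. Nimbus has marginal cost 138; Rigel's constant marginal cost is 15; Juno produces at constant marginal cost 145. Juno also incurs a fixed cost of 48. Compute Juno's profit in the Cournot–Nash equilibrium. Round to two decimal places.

867.06

Nimbus's profit: π_N = (403 - Q)q_N - (138q_N). Setting ∂π_N/∂q_N = 0: 265 - 2q_N - (q_R + q_J) = 0.
Rigel's first-order condition: 388 - 2q_R - (q_N + q_J) = 0.
Juno's profit: π_J = (403 - Q)q_J - (145q_J). Setting ∂π_J/∂q_J = 0: 258 - 2q_J - (q_N + q_R) = 0.
Adding the 3 first-order conditions: 911 − 4Q = 0, so Q = 911/4.
Back-substituting: q_N = (265 − 911/4) = 149/4, q_R = (388 − 911/4) = 641/4, q_J = (258 − 911/4) = 121/4.
Price P = 403 - 911/4 = 701/4.
Juno's profit: (701/4 - 145)·(121/4) - 48 = 867.0625.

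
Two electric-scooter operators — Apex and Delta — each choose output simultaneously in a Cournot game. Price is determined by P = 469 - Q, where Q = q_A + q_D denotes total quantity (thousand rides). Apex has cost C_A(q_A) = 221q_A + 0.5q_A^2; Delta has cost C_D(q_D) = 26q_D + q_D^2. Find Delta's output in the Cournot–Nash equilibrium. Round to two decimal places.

Apex's profit: π_A = (469 - Q)q_A - (221q_A + (1/2)q_A²). Setting ∂π_A/∂q_A = 0: 248 - 3q_A - (q_D) = 0.
Delta's profit: π_D = (469 - Q)q_D - (26q_D + q_D²). Setting ∂π_D/∂q_D = 0: 443 - 4q_D - (q_A) = 0.
Best responses: q_A = (248 - q_D)/3, q_D = (443 - q_A)/4.
Substituting one into the other gives q_A = 549/11 and q_D = 1081/11.

98.27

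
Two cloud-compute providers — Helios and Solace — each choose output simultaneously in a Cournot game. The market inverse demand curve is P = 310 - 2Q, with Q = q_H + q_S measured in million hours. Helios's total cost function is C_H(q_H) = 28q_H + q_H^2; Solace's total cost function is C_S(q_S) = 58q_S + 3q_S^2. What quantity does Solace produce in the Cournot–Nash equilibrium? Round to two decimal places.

Helios's profit: π_H = (310 - 2Q)q_H - (28q_H + q_H²). Setting ∂π_H/∂q_H = 0: 282 - 6q_H - 2(q_S) = 0.
Solace's profit: π_S = (310 - 2Q)q_S - (58q_S + 3q_S²). Setting ∂π_S/∂q_S = 0: 252 - 10q_S - 2(q_H) = 0.
So q_H = (282 - 2q_S)/6 and q_S = (252 - 2q_H)/10.
Solving the pair: q_H = 579/14, q_S = 237/14.

16.93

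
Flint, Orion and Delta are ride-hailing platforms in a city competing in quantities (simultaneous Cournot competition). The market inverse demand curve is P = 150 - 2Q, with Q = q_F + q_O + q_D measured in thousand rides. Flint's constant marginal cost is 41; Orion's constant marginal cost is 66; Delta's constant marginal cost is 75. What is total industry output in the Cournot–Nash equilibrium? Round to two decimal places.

33.50

Flint's profit: π_F = (150 - 2Q)q_F - (41q_F). Setting ∂π_F/∂q_F = 0: 109 - 4q_F - 2(q_O + q_D) = 0.
Orion's first-order condition: 84 - 4q_O - 2(q_F + q_D) = 0.
Delta's first-order condition: 75 - 4q_D - 2(q_F + q_O) = 0.
Adding the 3 first-order conditions: 268 − 8Q = 0, so Q = 67/2.
Back-substituting: q_F = (109 − 67)/2 = 21, q_O = (84 − 67)/2 = 17/2, q_D = (75 − 67)/2 = 4.
Total output Q = 21 + 17/2 + 4 = 67/2.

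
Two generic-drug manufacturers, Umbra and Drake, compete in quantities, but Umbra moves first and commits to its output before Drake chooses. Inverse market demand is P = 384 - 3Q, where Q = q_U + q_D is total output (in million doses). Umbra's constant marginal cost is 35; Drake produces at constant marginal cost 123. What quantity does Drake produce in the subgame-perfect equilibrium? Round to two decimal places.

7.08

The follower Drake best-responds to any q_U: π_D = (384 - 3Q)q_D - 123q_D.
Follower FOC: 261 - 3q_U - 6q_D = 0, so q_D(q_U) = (261 - 3q_U)/6.
Umbra substitutes q_D(q_U) into its own profit: π_U = q_U(384 - 3q_U - (261 - 3q_U)/2) - 35q_U = (507/2 - (3/2)q_U)q_U - 35q_U.
The leader's first-order condition 437/2 - 3q_U = 0 yields q_U = 437/6.
Then q_D = (261 - 3·(437/6))/6 = 85/12.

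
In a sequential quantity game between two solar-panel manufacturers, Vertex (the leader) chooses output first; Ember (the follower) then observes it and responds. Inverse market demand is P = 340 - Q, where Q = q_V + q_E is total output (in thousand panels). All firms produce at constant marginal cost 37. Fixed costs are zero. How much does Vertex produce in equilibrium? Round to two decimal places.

151.50

Solve by backward induction. Given q_V, the follower Ember maximises π_E = (340 - q_V - q_E)q_E - 37q_E.
Follower FOC: 303 - q_V - 2q_E = 0, so q_E(q_V) = (303 - q_V)/2.
The leader anticipates this reaction. Substituting into P = 340 - Q gives P = 377/2 - (1/2)q_V, so π_V = (377/2 - (1/2)q_V)q_V - 37q_V.
The leader's first-order condition 303/2 - q_V = 0 yields q_V = 303/2.
Then q_E = (303 - 303/2)/2 = 303/4.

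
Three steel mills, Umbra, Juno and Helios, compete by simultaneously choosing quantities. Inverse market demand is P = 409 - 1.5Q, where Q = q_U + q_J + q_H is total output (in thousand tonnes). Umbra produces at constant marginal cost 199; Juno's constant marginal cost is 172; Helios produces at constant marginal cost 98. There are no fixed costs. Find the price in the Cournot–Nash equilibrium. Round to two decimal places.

Umbra's profit: π_U = (409 - 1.5Q)q_U - (199q_U). Setting ∂π_U/∂q_U = 0: 210 - 3q_U - (3/2)(q_J + q_H) = 0.
Juno's first-order condition: 237 - 3q_J - (3/2)(q_U + q_H) = 0.
Helios's first-order condition: 311 - 3q_H - (3/2)(q_U + q_J) = 0.
Adding the 3 conditions: 758 − 3Q − 3Q = 0, i.e. Q = 379/3.
Back-substituting: q_U = (210 − 379/2)/(3/2) = 41/3, q_J = (237 − 379/2)/(3/2) = 95/3, q_H = (311 − 379/2)/(3/2) = 81.
Total output Q = 379/3, so price P = 409 - (3/2)·(379/3) = 439/2.

219.50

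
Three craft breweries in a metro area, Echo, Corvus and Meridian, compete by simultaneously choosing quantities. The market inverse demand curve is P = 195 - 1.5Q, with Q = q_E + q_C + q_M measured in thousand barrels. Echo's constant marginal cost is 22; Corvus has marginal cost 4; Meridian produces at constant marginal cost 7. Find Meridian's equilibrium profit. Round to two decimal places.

1666.67

Echo's profit: π_E = (195 - 1.5Q)q_E - (22q_E). Setting ∂π_E/∂q_E = 0: 173 - 3q_E - (3/2)(q_C + q_M) = 0.
Corvus's profit: π_C = (195 - 1.5Q)q_C - (4q_C). Setting ∂π_C/∂q_C = 0: 191 - 3q_C - (3/2)(q_E + q_M) = 0.
Meridian's first-order condition: 188 - 3q_M - (3/2)(q_E + q_C) = 0.
Summing all 3 equations gives 552 − 6Q = 0, hence Q = 92.
Back-substituting: q_E = (173 − 138)/(3/2) = 70/3, q_C = (191 − 138)/(3/2) = 106/3, q_M = (188 − 138)/(3/2) = 100/3.
Price P = 195 - (3/2)·92 = 57.
Meridian's profit: (57 - 7)·(100/3) = 1666.6667.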